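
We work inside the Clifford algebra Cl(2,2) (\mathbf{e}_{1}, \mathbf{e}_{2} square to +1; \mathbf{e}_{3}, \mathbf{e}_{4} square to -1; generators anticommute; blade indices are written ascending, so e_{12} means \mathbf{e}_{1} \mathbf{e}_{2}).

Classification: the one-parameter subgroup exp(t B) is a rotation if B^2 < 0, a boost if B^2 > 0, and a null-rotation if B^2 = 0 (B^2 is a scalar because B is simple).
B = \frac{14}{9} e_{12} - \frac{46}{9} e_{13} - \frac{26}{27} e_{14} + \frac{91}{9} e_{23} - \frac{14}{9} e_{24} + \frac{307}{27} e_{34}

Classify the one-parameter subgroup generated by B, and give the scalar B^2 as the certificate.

B^2 term by term: the squares give (\frac{14}{9})^2*(e_{12})^2 + (-\frac{46}{9})^2*(e_{13})^2 + (-\frac{26}{27})^2*(e_{14})^2 + (\frac{91}{9})^2*(e_{23})^2 + (-\frac{14}{9})^2*(e_{24})^2 + (\frac{307}{27})^2*(e_{34})^2 = \frac{196}{81}*(-1) + \frac{2116}{81}*(+1) + \frac{676}{729}*(+1) + \frac{8281}{81}*(+1) + \frac{196}{81}*(+1) + \frac{94249}{729}*(-1) = 0 (each basis 2-blade squares to minus the product of its generators' squares); cross terms between blades sharing an index anticommute and cancel; the commuting (index-disjoint) pairs give grade-4 terms 2*c*c'*(blade product), which cancel blade by blade — e_{1234}: \frac{8596}{243} - \frac{1288}{81} - \frac{4732}{243} = 0 — confirming B is simple. So B^2 = 0.
Answer: null-rotation, certificate B^2 = 0. Why this suffices: the scalar 0 survives any versor conjugation, so its sign alone determines the class however B is presented.


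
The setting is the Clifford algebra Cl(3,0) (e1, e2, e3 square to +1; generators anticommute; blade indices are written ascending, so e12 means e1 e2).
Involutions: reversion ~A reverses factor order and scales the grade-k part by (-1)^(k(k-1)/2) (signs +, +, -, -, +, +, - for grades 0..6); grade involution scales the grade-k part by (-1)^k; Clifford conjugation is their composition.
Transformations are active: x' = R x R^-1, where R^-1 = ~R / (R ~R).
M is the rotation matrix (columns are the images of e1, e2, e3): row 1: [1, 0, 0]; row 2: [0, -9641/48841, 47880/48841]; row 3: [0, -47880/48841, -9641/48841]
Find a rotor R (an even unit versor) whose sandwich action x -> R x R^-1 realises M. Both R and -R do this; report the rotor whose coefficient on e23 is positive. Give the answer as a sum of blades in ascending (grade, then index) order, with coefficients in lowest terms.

Method: write R = a + b12*e12 + b13*e13 + b23*e23 with a^2 + b12^2 + b13^2 + b23^2 = 1 (so R^-1 = ~R). Expanding the columns R e_j ~R gives tr M = 4a^2 - 1 and, from the antisymmetric part, M21 - M12 = -4a*b12, M13 - M31 = 4a*b13, M32 - M23 = -4a*b23.
Here tr M = 29559/48841, so a^2 = (1 + tr M)/4 = 19600/48841 and a = ±140/221. Taking a = 140/221: M21 - M12 = 0, M13 - M31 = 0, M32 - M23 = -95760/48841, giving b12 = 0, b13 = 0, b23 = 171/221, i.e. R = 140/221 + 171/221*e23.
Its e23 coefficient is already positive.
Answer: 140/221 + 171/221*e23. Note: both R and -R realise this M (trace 29559/48841); the covering map identifies them, and the e23-coefficient sign is the tie-breaker.


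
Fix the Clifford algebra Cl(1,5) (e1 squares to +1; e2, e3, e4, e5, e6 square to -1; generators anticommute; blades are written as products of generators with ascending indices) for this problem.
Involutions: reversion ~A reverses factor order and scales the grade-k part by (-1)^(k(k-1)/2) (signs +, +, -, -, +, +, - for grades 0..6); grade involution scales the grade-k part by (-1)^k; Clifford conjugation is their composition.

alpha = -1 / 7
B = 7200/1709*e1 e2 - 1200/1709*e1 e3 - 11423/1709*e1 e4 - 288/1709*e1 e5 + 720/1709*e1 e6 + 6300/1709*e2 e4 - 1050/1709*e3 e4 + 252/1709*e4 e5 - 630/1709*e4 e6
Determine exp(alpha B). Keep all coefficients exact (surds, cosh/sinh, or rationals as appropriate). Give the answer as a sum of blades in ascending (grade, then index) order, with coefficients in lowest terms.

B^2 term by term: the squares give (7200/1709)^2*(e1 e2)^2 + (-1200/1709)^2*(e1 e3)^2 + (-11423/1709)^2*(e1 e4)^2 + (-288/1709)^2*(e1 e5)^2 + (720/1709)^2*(e1 e6)^2 + (6300/1709)^2*(e2 e4)^2 + (-1050/1709)^2*(e3 e4)^2 + (252/1709)^2*(e4 e5)^2 + (-630/1709)^2*(e4 e6)^2 = 51840000/2920681*(+1) + 1440000/2920681*(+1) + 130484929/2920681*(+1) + 82944/2920681*(+1) + 518400/2920681*(+1) + 39690000/2920681*(-1) + 1102500/2920681*(-1) + 63504/2920681*(-1) + 396900/2920681*(-1) = 49 (each basis 2-blade squares to minus the product of its generators' squares); cross terms between blades sharing an index anticommute and cancel; the commuting (index-disjoint) pairs give grade-4 terms 2*c*c'*(blade product), which cancel blade by blade — e1 e2 e3 e4: -15120000/2920681 + 15120000/2920681 = 0; e1 e2 e4 e5: 3628800/2920681 - 3628800/2920681 = 0; e1 e2 e4 e6: -9072000/2920681 + 9072000/2920681 = 0; e1 e3 e4 e5: -604800/2920681 + 604800/2920681 = 0; e1 e3 e4 e6: 1512000/2920681 - 1512000/2920681 = 0; e1 e4 e5 e6: -362880/2920681 + 362880/2920681 = 0 — confirming B is simple. So B^2 = 49.
B^2 = 49 — hyperbolic case — the even/odd split gives cosh and sinh: l = 7, alpha*l = -1, so exp(alpha B) = cosh(-1) + (sinh(-1)/7)*B = cosh(1) + (-sinh(1)/7)*B.
Answer: cosh(1) - 7200*sinh(1)/11963*e1 e2 + 1200*sinh(1)/11963*e1 e3 + 11423*sinh(1)/11963*e1 e4 + 288*sinh(1)/11963*e1 e5 - 720*sinh(1)/11963*e1 e6 - 900*sinh(1)/1709*e2 e4 + 150*sinh(1)/1709*e3 e4 - 36*sinh(1)/1709*e4 e5 + 90*sinh(1)/1709*e4 e6


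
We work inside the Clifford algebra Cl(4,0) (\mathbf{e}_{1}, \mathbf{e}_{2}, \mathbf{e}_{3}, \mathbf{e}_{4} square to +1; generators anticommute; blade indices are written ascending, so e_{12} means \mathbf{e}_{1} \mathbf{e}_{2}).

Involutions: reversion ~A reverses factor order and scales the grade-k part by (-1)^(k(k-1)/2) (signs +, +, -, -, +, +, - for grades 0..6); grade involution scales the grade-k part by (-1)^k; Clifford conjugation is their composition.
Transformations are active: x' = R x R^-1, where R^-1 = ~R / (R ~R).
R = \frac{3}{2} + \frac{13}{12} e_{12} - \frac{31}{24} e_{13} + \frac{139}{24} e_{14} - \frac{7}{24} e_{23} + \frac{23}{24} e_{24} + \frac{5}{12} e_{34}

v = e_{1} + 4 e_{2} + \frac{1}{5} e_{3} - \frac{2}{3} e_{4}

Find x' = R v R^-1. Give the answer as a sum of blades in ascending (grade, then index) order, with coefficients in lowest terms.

~R = \frac{3}{2} - \frac{13}{12} e_{12} + \frac{31}{24} e_{13} - \frac{139}{24} e_{14} + \frac{7}{24} e_{23} - \frac{23}{24} e_{24} - \frac{5}{12} e_{34}, and R ~R = \frac{637}{16}, so R^-1 = ~R / (\frac{637}{16}).
R v = \frac{617}{360} e_{1} + \frac{1519}{360} e_{2} + \frac{893}{360} e_{3} - \frac{257}{24} e_{4} + \frac{611}{120} e_{123} - \frac{1651}{72} e_{124} + \frac{43}{360} e_{134} + \frac{601}{360} e_{234}
Answer: -\frac{2794}{1365} e_{1} + \frac{96167}{28665} e_{2} + \frac{4268}{28665} e_{3} - \frac{8143}{5733} e_{4}


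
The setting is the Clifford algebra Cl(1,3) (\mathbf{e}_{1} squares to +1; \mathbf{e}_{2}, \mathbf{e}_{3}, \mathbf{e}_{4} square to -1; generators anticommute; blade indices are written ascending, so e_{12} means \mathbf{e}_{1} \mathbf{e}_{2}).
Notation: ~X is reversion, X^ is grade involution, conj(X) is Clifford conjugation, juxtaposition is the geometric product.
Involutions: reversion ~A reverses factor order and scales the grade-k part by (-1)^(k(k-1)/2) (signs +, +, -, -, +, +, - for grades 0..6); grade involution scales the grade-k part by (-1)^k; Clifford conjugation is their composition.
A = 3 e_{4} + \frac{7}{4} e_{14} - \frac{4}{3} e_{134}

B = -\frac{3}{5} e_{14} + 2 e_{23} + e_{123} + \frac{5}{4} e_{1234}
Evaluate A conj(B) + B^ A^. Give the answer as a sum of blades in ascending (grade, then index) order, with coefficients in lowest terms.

first term: \frac{21}{20} + \frac{9}{5} e_{1} + \frac{5}{3} e_{2} + \frac{4}{5} e_{3} + \frac{35}{16} e_{23} - \frac{4}{3} e_{24} + \frac{15}{4} e_{123} + \frac{8}{3} e_{124} - \frac{31}{4} e_{234} - \frac{13}{2} e_{1234}
second term: -\frac{21}{20} - \frac{9}{5} e_{1} + \frac{5}{3} e_{2} + \frac{4}{5} e_{3} + \frac{35}{16} e_{23} + \frac{4}{3} e_{24} + \frac{15}{4} e_{123} - \frac{8}{3} e_{124} - \frac{31}{4} e_{234} + \frac{13}{2} e_{1234}
Answer: \frac{10}{3} e_{2} + \frac{8}{5} e_{3} + \frac{35}{8} e_{23} + \frac{15}{2} e_{123} - \frac{31}{2} e_{234}


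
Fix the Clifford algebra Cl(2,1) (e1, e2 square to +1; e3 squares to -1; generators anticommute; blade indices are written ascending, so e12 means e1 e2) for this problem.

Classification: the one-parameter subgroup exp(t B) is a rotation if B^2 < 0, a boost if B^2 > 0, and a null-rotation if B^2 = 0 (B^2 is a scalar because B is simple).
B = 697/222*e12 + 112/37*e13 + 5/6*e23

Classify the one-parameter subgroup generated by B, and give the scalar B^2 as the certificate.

B^2 term by term: the squares give (697/222)^2*(e12)^2 + (112/37)^2*(e13)^2 + (5/6)^2*(e23)^2 = 485809/49284*(-1) + 12544/1369*(+1) + 25/36*(+1) = 0 (each basis 2-blade squares to minus the product of its generators' squares); cross terms between blades sharing an index anticommute and cancel. So B^2 = 0.
Answer: null-rotation, certificate B^2 = 0. Why this suffices: the scalar 0 survives any versor conjugation, so its sign alone determines the class however B is presented.


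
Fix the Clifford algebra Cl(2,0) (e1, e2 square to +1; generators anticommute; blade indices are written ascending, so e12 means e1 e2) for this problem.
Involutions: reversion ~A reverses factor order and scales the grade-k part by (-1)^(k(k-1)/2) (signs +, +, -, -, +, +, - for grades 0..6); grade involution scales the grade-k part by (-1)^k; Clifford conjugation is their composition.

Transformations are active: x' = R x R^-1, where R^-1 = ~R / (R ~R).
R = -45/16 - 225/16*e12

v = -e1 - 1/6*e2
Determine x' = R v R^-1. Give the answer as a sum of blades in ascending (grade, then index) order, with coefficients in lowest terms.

~R = -45/16 + 225/16*e12, and R ~R = 26325/128, so R^-1 = ~R / (26325/128).
R v = 165/32*e1 - 435/32*e2
Answer: 67/78*e1 + 7/13*e2


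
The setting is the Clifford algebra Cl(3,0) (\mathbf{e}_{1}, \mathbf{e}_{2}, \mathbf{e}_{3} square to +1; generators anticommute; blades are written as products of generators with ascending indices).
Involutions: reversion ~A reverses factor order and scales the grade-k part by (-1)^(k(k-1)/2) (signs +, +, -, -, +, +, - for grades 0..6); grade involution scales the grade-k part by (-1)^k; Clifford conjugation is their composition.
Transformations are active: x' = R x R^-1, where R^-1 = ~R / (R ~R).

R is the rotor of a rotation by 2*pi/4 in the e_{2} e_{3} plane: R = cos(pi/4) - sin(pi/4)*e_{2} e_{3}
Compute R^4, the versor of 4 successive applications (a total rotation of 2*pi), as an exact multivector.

The rotor phase is half the rotation angle and phases add under composition, so 4 steps in the e_{2} e_{3} plane accumulate phase 4*(pi/4) = \pi: R^4 = cos(\pi) - sin(\pi)*e_{2} e_{3}.
cos(\pi) = -1 and sin(\pi) = 0, so R^4 = -1. The total rotation 2*pi is 1 full turn, so every vector returns to itself, yet the rotor is -1, on the OTHER sheet of the double cover (an odd number of 2*pi turns).
Answer: -1


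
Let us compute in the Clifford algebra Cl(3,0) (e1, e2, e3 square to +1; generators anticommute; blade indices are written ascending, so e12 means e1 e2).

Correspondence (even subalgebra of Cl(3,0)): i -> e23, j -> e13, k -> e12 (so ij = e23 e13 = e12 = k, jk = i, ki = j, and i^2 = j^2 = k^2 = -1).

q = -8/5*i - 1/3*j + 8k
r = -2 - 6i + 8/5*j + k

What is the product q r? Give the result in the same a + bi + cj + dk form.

In blades: q = 8*e12 - 1/3*e13 - 8/5*e23, r = -2 + e12 + 8/5*e13 - 6*e23.
Distribute q over r term by term (generator squares from the signature, products reordered to ascending indices): (8*e12)*r = -8 - 16*e12 - 48*e13 - 64/5*e23; (-1/3*e13)*r = 8/15 - 2*e12 + 2/3*e13 - 1/3*e23; (-8/5*e23)*r = -48/5 - 64/25*e12 + 8/5*e13 + 16/5*e23.
Sum: -256/15 - 514/25*e12 - 686/15*e13 - 149/15*e23; translating back through the correspondence:
Answer: -256/15 - 149/15*i - 686/15*j - 514/25*k


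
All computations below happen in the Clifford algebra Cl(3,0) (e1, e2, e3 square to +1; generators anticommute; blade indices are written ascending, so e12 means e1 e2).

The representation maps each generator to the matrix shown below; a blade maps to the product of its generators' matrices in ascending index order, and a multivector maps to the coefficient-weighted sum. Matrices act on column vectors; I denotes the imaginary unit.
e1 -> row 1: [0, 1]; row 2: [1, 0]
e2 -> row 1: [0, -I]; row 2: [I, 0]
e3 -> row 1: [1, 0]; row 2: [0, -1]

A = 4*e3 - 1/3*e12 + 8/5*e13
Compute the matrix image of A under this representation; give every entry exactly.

Bivector images (products of the table entries): rho(e12) = rho(e1)rho(e2) = row 1: [I, 0]; row 2: [0, -I]; rho(e13) = rho(e1)rho(e3) = row 1: [0, -1]; row 2: [1, 0].
M = (4)*rho(e3) + (-1/3)*rho(e12) + (8/5)*rho(e13), summed entrywise:
Answer: row 1: [4 - I/3, -8/5]; row 2: [8/5, -4 + I/3]


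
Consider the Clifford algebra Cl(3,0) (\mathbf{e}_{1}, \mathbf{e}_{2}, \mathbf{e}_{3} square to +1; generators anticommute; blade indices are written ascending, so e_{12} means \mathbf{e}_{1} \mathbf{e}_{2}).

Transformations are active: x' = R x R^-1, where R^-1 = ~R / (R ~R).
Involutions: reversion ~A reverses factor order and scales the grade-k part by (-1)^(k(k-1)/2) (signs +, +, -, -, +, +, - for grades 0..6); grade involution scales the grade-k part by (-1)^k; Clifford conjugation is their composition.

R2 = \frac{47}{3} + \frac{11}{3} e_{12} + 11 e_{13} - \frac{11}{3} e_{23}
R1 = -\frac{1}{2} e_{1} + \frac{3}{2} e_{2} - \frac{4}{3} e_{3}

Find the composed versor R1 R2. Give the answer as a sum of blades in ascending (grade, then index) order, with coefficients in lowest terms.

Distribute over the terms of R1 (each basis-blade product reordered to ascending indices, repeated generators contracted through their squares):
(-\frac{1}{2} e_{1}) R2 = -\frac{47}{6} e_{1} - \frac{11}{6} e_{2} - \frac{11}{2} e_{3} + \frac{11}{6} e_{123}
(\frac{3}{2} e_{2}) R2 = -\frac{11}{2} e_{1} + \frac{47}{2} e_{2} - \frac{11}{2} e_{3} - \frac{33}{2} e_{123}
(-\frac{4}{3} e_{3}) R2 = \frac{44}{3} e_{1} - \frac{44}{9} e_{2} - \frac{188}{9} e_{3} - \frac{44}{9} e_{123}
Summing the partial products and collecting blades:
Answer: \frac{4}{3} e_{1} + \frac{151}{9} e_{2} - \frac{287}{9} e_{3} - \frac{176}{9} e_{123}


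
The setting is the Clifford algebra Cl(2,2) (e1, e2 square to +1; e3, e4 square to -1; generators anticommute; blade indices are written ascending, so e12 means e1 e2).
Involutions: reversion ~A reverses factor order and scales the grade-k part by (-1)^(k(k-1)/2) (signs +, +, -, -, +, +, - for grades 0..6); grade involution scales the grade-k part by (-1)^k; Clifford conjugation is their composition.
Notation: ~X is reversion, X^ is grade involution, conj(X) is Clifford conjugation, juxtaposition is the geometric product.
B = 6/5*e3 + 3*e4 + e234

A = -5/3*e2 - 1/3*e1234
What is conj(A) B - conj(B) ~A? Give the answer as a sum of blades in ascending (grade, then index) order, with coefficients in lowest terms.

first term: 1/3*e1 + 2*e23 + 5*e24 + 5/3*e34 + e123 - 2/5*e124
second term: -1/3*e1 - 2*e23 - 5*e24 - 5/3*e34 + e123 - 2/5*e124
Answer: 2/3*e1 + 4*e23 + 10*e24 + 10/3*e34


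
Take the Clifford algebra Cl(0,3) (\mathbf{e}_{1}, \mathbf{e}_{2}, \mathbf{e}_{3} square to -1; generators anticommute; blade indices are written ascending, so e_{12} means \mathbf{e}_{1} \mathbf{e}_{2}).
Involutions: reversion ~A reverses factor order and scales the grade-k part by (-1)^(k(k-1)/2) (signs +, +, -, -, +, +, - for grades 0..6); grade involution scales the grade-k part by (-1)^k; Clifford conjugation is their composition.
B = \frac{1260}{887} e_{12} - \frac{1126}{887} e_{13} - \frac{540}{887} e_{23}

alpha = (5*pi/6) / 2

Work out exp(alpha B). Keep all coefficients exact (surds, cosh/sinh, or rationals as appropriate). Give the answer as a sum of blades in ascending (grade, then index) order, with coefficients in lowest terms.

B^2 term by term: the squares give (\frac{1260}{887})^2*(e_{12})^2 + (-\frac{1126}{887})^2*(e_{13})^2 + (-\frac{540}{887})^2*(e_{23})^2 = \frac{1587600}{786769}*(-1) + \frac{1267876}{786769}*(-1) + \frac{291600}{786769}*(-1) = -4 (each basis 2-blade squares to minus the product of its generators' squares); cross terms between blades sharing an index anticommute and cancel. So B^2 = -4.
B^2 = -4 — the negative square puts this in the circular regime; l = 2, alpha*l = \frac{5 \pi}{6}, so exp(alpha B) = cos(\frac{5 \pi}{6}) + (sin(\frac{5 \pi}{6})/2)*B = - \frac{\sqrt{3}}{2} + (\frac{1}{4})*B.
Answer: - \frac{\sqrt{3}}{2} + \frac{315}{887} e_{12} - \frac{563}{1774} e_{13} - \frac{135}{887} e_{23}


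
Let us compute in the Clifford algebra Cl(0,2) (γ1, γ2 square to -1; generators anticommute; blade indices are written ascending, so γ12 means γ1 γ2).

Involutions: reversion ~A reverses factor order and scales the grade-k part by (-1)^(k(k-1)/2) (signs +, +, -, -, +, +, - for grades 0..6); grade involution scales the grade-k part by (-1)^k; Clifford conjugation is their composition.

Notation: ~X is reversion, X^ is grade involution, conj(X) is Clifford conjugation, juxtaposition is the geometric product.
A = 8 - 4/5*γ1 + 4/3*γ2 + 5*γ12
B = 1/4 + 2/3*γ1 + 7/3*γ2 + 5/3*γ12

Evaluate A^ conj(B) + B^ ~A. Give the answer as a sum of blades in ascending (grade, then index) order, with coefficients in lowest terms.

first term: 349/45 + 394/45*γ1 - 21*γ2 - 2671/180*γ12
second term: 581/45 + 176/45*γ1 - 23*γ2 + 1679/180*γ12
Answer: 62/3 + 38/3*γ1 - 44*γ2 - 248/45*γ12


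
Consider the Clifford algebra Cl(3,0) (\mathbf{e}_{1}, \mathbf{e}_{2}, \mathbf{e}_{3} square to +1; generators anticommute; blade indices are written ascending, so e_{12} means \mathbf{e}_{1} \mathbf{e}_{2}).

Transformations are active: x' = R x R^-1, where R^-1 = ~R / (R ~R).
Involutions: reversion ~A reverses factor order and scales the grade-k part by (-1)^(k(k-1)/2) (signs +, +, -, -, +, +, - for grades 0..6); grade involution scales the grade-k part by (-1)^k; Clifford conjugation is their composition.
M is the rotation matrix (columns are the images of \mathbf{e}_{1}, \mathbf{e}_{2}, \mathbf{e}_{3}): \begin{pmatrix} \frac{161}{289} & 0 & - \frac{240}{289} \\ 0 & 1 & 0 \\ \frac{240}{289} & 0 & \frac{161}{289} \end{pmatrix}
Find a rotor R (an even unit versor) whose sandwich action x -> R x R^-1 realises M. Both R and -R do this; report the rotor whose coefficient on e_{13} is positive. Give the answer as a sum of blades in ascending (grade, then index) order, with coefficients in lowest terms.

Method: write R = a + b12*e_{12} + b13*e_{13} + b23*e_{23} with a^2 + b12^2 + b13^2 + b23^2 = 1 (so R^-1 = ~R). Expanding the columns R e_j ~R gives tr M = 4a^2 - 1 and, from the antisymmetric part, M21 - M12 = -4a*b12, M13 - M31 = 4a*b13, M32 - M23 = -4a*b23.
Here tr M = \frac{611}{289}, so a^2 = (1 + tr M)/4 = \frac{225}{289} and a = ±\frac{15}{17}. Taking a = \frac{15}{17}: M21 - M12 = 0, M13 - M31 = -\frac{480}{289}, M32 - M23 = 0, giving b12 = 0, b13 = -\frac{8}{17}, b23 = 0, i.e. R = \frac{15}{17} - \frac{8}{17} e_{13}.
Its e_{13} coefficient is negative, so report the other preimage -R.
Answer: -\frac{15}{17} + \frac{8}{17} e_{13}. Note: both R and -R realise this M (trace \frac{611}{289}); the covering map identifies them, and the e_{13}-coefficient sign is the tie-breaker.


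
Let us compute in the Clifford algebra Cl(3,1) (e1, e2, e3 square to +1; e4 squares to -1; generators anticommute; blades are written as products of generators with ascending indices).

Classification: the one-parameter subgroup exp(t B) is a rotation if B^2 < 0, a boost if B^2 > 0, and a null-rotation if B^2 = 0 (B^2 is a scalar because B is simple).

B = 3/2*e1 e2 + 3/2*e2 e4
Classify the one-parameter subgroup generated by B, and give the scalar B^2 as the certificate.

B^2 term by term: the squares give (3/2)^2*(e1 e2)^2 + (3/2)^2*(e2 e4)^2 = 9/4*(-1) + 9/4*(+1) = 0 (each basis 2-blade squares to minus the product of its generators' squares); cross terms between blades sharing an index anticommute and cancel. So B^2 = 0.
Answer: null-rotation, certificate B^2 = 0. Certificate logic: 0 is a conjugation-invariant scalar, so its sign fixes rotation versus boost versus null-rotation outright.


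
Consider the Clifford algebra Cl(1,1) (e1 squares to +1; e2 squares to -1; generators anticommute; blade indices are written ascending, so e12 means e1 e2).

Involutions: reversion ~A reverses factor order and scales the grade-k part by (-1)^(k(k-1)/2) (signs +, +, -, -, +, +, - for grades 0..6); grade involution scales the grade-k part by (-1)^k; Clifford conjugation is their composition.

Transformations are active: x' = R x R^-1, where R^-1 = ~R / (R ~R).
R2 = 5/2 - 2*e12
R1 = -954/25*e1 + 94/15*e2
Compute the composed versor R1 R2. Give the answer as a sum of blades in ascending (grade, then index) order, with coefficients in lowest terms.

Distribute over the terms of R1 (each basis-blade product reordered to ascending indices, repeated generators contracted through their squares):
(-954/25*e1) R2 = -477/5*e1 + 1908/25*e2
(94/15*e2) R2 = -188/15*e1 + 47/3*e2
Summing the partial products and collecting blades:
Answer: -1619/15*e1 + 6899/75*e2


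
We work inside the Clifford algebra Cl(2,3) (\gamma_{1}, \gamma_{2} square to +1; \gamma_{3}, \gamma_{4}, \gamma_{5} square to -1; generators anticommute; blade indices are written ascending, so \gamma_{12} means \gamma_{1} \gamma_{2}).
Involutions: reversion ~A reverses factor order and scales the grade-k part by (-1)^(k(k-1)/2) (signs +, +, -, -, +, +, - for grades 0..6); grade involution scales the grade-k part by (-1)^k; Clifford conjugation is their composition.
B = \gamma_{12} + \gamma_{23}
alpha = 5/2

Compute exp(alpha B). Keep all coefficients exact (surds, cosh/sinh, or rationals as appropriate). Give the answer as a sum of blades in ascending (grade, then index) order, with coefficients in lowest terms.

B^2 term by term: the squares give (1)^2*(\gamma_{12})^2 + (1)^2*(\gamma_{23})^2 = 1*(-1) + 1*(+1) = 0 (each basis 2-blade squares to minus the product of its generators' squares); cross terms between blades sharing an index anticommute and cancel. So B^2 = 0.
B^2 = 0, and the exponential is exactly linear here: exp(alpha B) = 1 + alpha B (parabolic case).
Answer: 1 + \frac{5}{2} \gamma_{12} + \frac{5}{2} \gamma_{23}


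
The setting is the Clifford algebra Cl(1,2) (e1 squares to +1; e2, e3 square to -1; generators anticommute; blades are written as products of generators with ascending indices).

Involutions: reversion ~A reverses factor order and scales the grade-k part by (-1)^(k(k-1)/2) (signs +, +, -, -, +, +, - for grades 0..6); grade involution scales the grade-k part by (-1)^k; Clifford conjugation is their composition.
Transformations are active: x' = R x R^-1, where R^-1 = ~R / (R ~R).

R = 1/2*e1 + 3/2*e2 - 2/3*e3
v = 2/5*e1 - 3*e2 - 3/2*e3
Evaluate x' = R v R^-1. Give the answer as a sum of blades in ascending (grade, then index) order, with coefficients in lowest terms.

~R = 1/2*e1 + 3/2*e2 - 2/3*e3, and R ~R = -22/9, so R^-1 = ~R / (-22/9).
R v = 37/10 - 21/10*e1 e2 - 29/60*e1 e3 - 17/4*e2 e3
Answer: -421/220*e1 - 339/220*e2 + 387/110*e3


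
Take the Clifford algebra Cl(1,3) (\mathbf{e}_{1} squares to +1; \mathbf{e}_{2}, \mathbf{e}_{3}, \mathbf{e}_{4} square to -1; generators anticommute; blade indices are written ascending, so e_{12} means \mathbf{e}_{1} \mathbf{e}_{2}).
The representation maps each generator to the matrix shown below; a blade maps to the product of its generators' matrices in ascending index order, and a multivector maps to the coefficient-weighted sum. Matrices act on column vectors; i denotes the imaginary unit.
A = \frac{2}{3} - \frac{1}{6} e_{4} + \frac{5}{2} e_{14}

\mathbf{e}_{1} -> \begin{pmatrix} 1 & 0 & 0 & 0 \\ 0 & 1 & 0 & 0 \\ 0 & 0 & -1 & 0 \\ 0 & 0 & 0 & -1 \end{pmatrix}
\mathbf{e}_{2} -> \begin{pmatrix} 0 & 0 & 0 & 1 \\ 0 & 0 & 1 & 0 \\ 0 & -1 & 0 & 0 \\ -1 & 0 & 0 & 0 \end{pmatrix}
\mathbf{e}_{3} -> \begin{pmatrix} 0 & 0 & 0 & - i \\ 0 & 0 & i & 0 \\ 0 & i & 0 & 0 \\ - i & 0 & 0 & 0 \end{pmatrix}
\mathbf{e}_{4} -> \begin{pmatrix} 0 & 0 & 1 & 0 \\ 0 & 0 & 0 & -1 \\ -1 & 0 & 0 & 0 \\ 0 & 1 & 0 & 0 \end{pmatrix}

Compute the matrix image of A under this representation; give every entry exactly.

Bivector images (products of the table entries): rho(e_{14}) = rho(\mathbf{e}_{1})rho(\mathbf{e}_{4}) = \begin{pmatrix} 0 & 0 & 1 & 0 \\ 0 & 0 & 0 & -1 \\ 1 & 0 & 0 & 0 \\ 0 & -1 & 0 & 0 \end{pmatrix}.
M = (\frac{2}{3})*1 + (-\frac{1}{6})*rho(e_{4}) + (\frac{5}{2})*rho(e_{14}), summed entrywise (1 is the identity matrix):
Answer: \begin{pmatrix} \frac{2}{3} & 0 & \frac{7}{3} & 0 \\ 0 & \frac{2}{3} & 0 & - \frac{7}{3} \\ \frac{8}{3} & 0 & \frac{2}{3} & 0 \\ 0 & - \frac{8}{3} & 0 & \frac{2}{3} \end{pmatrix}


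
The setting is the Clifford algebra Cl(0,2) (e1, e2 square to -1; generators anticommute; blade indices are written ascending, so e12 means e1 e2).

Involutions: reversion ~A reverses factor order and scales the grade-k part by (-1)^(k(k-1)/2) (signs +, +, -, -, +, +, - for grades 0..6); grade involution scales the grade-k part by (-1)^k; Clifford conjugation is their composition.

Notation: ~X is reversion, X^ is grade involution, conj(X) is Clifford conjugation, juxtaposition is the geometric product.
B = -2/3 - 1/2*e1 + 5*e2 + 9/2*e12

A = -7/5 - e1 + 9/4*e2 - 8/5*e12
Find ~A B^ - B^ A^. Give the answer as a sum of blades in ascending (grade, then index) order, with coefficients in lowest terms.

first term: 329/60 + 2171/120*e1 + 54/5*e2 - 419/120*e12
second term: -217/60 + 2011/120*e1 + 69/5*e2 - 163/120*e12
Answer: 91/10 + 4/3*e1 - 3*e2 - 32/15*e12


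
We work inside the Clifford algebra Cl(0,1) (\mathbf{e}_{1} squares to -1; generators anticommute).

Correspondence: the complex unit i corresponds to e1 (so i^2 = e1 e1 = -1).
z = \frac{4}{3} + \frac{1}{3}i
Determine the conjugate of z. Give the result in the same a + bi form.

In blades: z = \frac{4}{3} + \frac{1}{3} e_{1}.
Conjugation here is Clifford conjugation: the scalar is fixed and the grade-1 and grade-2 blades all flip sign, giving \frac{4}{3} - \frac{1}{3} e_{1}; translating back:
Answer: \frac{4}{3} - \frac{1}{3}i


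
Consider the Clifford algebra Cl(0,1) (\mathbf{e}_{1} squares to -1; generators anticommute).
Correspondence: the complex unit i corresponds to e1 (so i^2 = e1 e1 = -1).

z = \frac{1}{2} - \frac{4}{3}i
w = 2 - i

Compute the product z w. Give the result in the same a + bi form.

In blades: z = \frac{1}{2} - \frac{4}{3} e_{1}, w = 2 - e_{1}.
Distribute z over w term by term (generator squares from the signature, products reordered to ascending indices): (\frac{1}{2})*w = 1 - \frac{1}{2} e_{1}; (-\frac{4}{3} e_{1})*w = -\frac{4}{3} - \frac{8}{3} e_{1}.
Sum: -\frac{1}{3} - \frac{19}{6} e_{1}; translating back through the correspondence:
Answer: -\frac{1}{3} - \frac{19}{6}i


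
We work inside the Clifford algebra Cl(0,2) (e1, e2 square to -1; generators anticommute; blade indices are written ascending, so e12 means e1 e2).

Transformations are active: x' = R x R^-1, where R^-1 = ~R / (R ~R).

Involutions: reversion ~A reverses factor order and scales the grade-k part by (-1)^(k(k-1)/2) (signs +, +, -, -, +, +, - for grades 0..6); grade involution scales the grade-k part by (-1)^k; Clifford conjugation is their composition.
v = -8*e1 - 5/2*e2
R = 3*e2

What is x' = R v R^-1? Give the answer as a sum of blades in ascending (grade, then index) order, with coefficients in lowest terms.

~R = 3*e2, and R ~R = -9, so R^-1 = ~R / (-9).
R v = 15/2 + 24*e12
Answer: 8*e1 - 5/2*e2


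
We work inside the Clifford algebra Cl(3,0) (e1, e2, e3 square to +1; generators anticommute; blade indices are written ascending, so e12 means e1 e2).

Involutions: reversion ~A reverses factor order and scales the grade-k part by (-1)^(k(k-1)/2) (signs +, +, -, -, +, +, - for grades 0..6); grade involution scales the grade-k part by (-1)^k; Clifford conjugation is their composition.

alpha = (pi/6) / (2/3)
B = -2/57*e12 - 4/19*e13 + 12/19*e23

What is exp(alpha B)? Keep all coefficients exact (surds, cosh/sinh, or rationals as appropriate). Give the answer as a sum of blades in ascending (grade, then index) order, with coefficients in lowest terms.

B^2 term by term: the squares give (-2/57)^2*(e12)^2 + (-4/19)^2*(e13)^2 + (12/19)^2*(e23)^2 = 4/3249*(-1) + 16/361*(-1) + 144/361*(-1) = -4/9 (each basis 2-blade squares to minus the product of its generators' squares); cross terms between blades sharing an index anticommute and cancel. So B^2 = -4/9.
B^2 = -4/9 — circular case — the even/odd split gives cos and sin: l = 2/3, alpha*l = pi/6, so exp(alpha B) = cos(pi/6) + (sin(pi/6)/(2/3))*B = sqrt(3)/2 + (3/4)*B.
Answer: sqrt(3)/2 - 1/38*e12 - 3/19*e13 + 9/19*e23


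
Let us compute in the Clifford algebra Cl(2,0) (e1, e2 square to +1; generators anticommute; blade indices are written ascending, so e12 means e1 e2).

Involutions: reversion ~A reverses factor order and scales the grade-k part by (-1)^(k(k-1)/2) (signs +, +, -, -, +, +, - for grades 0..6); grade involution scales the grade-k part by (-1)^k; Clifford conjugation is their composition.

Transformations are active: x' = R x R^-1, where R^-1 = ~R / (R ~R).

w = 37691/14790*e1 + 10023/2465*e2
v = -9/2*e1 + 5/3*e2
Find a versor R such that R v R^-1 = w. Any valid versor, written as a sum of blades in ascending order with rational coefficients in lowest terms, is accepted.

Key observation: q(v) = q(w) = 829/36 (sandwiches preserve the norm), so R = v + w = -14432/7395*e1 + 42394/7395*e2 works whenever it is invertible — the component of v along it is kept and (v - w)/2 reverses, sending v to w.
Answer: -14432/7395*e1 + 42394/7395*e2


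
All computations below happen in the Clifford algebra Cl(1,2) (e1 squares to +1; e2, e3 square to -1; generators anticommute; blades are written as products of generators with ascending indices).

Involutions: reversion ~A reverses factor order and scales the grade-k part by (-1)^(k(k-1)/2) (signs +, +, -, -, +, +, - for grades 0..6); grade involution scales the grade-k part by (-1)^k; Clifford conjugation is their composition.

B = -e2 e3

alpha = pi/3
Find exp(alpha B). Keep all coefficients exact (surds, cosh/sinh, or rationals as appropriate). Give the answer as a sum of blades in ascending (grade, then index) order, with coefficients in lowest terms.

B^2 = (-1)^2*(e2 e3)^2 = 1*(-1) = -1 (a basis 2-blade squares to minus the product of its generators' squares).
B^2 = -1 — a negative square means the series sums to a rotation: l = 1, alpha*l = pi/3, so exp(alpha B) = cos(pi/3) + (sin(pi/3)/1)*B = 1/2 + (sqrt(3)/2)*B.
Answer: 1/2 - sqrt(3)/2*e2 e3


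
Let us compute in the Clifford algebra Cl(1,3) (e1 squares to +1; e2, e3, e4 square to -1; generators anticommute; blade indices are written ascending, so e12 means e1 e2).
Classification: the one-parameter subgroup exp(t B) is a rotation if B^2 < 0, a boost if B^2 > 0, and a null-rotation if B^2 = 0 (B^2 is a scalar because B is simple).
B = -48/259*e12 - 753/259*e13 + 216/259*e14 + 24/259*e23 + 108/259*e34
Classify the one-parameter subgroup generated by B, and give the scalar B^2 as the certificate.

B^2 term by term: the squares give (-48/259)^2*(e12)^2 + (-753/259)^2*(e13)^2 + (216/259)^2*(e14)^2 + (24/259)^2*(e23)^2 + (108/259)^2*(e34)^2 = 2304/67081*(+1) + 567009/67081*(+1) + 46656/67081*(+1) + 576/67081*(-1) + 11664/67081*(-1) = 9 (each basis 2-blade squares to minus the product of its generators' squares); cross terms between blades sharing an index anticommute and cancel; the commuting (index-disjoint) pairs give grade-4 terms 2*c*c'*(blade product), which cancel blade by blade — e1234: -10368/67081 + 10368/67081 = 0 — confirming B is simple. So B^2 = 9.
Answer: boost, certificate B^2 = 9. The invariant at work: B^2 = 9 is unchanged by conjugation, hence its sign classifies the subgroup whatever basis B is written in.


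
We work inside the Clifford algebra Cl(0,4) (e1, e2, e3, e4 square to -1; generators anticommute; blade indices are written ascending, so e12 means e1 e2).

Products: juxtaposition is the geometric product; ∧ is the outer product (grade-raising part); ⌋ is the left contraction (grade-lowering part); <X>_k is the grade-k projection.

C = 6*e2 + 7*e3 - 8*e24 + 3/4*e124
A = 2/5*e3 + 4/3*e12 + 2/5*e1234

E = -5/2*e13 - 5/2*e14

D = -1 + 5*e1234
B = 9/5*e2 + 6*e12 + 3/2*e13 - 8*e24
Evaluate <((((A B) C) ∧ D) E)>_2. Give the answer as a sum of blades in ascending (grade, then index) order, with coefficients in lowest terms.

step 1: -8 - 9/5*e1 - 16/5*e13 + 32/3*e14 + 32/25*e23 + 3/5*e24 - 12/5*e34 + 12/5*e123 - 18/25*e134 + 16/5*e234
step 2: 24/5 + 439/20*e1 - 1224/25*e2 - 1848/25*e3 - 66/5*e4 - 1694/15*e12 - 3/5*e13 - 126/25*e14 - 987/50*e23 + 351/4*e24 - 781/25*e34 + 381/25*e123 - 278/5*e124 - 6968/75*e134 - 81/5*e234 - 748/25*e1234
step 3: -24/5 - 439/20*e1 + 1224/25*e2 + 1848/25*e3 + 66/5*e4 + 1694/15*e12 + 3/5*e13 + 126/25*e14 + 987/50*e23 - 351/4*e24 + 781/25*e34 - 381/25*e123 + 278/5*e124 + 6968/75*e134 + 81/5*e234 + 1348/25*e1234
step 4: 141/10 - 1089/5*e1 - 1009/10*e2 - 34457/120*e3 + 21287/120*e4 - 6801/40*e12 + 901/10*e13 - 661/10*e14 - 2213/15*e23 - 6257/15*e24 + 111/10*e34 + 819/10*e123 + 1629/10*e124 + 759/5*e134 - 1771/10*e234 - 10749/40*e1234
step 5: -6801/40*e12 + 901/10*e13 - 661/10*e14 - 2213/15*e23 - 6257/15*e24 + 111/10*e34
Answer: -6801/40*e12 + 901/10*e13 - 661/10*e14 - 2213/15*e23 - 6257/15*e24 + 111/10*e34


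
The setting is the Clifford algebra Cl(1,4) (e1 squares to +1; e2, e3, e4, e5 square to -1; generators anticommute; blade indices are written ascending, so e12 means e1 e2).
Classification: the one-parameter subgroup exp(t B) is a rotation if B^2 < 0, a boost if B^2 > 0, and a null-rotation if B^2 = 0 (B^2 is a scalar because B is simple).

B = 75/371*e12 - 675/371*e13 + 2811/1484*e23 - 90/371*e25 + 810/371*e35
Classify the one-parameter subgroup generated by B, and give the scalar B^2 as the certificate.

B^2 term by term: the squares give (75/371)^2*(e12)^2 + (-675/371)^2*(e13)^2 + (2811/1484)^2*(e23)^2 + (-90/371)^2*(e25)^2 + (810/371)^2*(e35)^2 = 5625/137641*(+1) + 455625/137641*(+1) + 7901721/2202256*(-1) + 8100/137641*(-1) + 656100/137641*(-1) = -81/16 (each basis 2-blade squares to minus the product of its generators' squares); cross terms between blades sharing an index anticommute and cancel; the commuting (index-disjoint) pairs give grade-4 terms 2*c*c'*(blade product), which cancel blade by blade — e1235: 121500/137641 - 121500/137641 = 0 — confirming B is simple. So B^2 = -81/16.
Answer: rotation, certificate B^2 = -81/16. Why this suffices: the scalar -81/16 survives any versor conjugation, so its sign alone determines the class however B is presented.


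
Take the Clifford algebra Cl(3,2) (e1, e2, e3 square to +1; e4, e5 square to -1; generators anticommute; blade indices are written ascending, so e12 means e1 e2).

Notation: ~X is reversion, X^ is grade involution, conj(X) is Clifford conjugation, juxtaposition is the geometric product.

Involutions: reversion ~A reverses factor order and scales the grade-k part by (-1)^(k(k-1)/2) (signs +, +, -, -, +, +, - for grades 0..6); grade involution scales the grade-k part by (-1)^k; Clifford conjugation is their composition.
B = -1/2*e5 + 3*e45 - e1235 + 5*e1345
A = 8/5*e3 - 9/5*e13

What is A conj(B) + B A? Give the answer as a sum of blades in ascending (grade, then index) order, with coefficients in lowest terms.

first term: 9/5*e25 + 4/5*e35 + 9*e45 - 8/5*e125 - 9/10*e135 - 8*e145 - 24/5*e345 + 27/5*e1345
second term: 9/5*e25 + 4/5*e35 + 9*e45 + 8/5*e125 + 9/10*e135 + 8*e145 + 24/5*e345 - 27/5*e1345
Answer: 18/5*e25 + 8/5*e35 + 18*e45


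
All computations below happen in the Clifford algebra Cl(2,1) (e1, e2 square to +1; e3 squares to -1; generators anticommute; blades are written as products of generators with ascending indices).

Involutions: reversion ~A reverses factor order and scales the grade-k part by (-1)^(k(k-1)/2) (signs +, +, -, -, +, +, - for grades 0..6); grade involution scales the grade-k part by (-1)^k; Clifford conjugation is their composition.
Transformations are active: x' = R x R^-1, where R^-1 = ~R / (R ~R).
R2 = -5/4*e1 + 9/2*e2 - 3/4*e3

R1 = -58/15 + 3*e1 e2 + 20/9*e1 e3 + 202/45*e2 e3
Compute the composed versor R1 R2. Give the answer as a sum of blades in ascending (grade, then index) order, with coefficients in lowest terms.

Distribute over the terms of R2 (each basis-blade product reordered to ascending indices, repeated generators contracted through their squares):
R1 (-5/4*e1) = 29/6*e1 + 15/4*e2 + 25/9*e3 - 101/18*e1 e2 e3
R1 (9/2*e2) = 27/2*e1 - 87/5*e2 - 101/5*e3 - 10*e1 e2 e3
R1 (-3/4*e3) = 5/3*e1 + 101/30*e2 + 29/10*e3 - 9/4*e1 e2 e3
Summing the partial products and collecting blades:
Answer: 20*e1 - 617/60*e2 - 1307/90*e3 - 643/36*e1 e2 e3


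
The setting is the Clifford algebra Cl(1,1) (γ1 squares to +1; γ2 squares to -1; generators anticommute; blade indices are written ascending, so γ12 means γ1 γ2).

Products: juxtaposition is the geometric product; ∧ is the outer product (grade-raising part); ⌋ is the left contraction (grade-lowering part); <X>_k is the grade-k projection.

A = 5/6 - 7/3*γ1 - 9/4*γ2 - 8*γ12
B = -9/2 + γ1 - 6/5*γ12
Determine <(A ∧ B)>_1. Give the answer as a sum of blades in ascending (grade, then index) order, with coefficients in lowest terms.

step 1: -15/4 + 34/3*γ1 + 81/8*γ2 + 149/4*γ12
step 2: 34/3*γ1 + 81/8*γ2
Answer: 34/3*γ1 + 81/8*γ2


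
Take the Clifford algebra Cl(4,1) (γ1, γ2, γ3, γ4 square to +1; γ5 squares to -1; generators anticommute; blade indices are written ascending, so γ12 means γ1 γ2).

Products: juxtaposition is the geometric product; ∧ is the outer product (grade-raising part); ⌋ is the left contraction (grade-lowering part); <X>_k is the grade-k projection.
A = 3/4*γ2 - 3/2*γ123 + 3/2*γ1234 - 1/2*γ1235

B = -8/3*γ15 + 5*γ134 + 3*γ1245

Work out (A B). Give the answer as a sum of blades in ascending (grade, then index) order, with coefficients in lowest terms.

step 1: 15/2*γ2 + 4/3*γ23 - 15/2*γ24 + 3/2*γ34 - 9/2*γ35 + 2*γ125 - 9/4*γ145 + 4*γ235 + 5/2*γ245 + 9/2*γ345 - 15/4*γ1234 + 4*γ2345
Answer: 15/2*γ2 + 4/3*γ23 - 15/2*γ24 + 3/2*γ34 - 9/2*γ35 + 2*γ125 - 9/4*γ145 + 4*γ235 + 5/2*γ245 + 9/2*γ345 - 15/4*γ1234 + 4*γ2345


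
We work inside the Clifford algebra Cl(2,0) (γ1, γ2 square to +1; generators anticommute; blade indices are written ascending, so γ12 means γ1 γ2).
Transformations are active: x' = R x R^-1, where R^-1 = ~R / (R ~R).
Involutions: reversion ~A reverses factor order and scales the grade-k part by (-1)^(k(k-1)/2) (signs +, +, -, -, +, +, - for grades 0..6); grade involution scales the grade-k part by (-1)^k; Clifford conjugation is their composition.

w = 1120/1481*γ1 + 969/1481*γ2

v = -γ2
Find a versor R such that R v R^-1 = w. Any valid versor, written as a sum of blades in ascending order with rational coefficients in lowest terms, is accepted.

Take R = v + w = 1120/1481*γ1 - 512/1481*γ2. Because q(v) = q(w) = 1, conjugation by R sends v exactly to w.
Answer: 1120/1481*γ1 - 512/1481*γ2


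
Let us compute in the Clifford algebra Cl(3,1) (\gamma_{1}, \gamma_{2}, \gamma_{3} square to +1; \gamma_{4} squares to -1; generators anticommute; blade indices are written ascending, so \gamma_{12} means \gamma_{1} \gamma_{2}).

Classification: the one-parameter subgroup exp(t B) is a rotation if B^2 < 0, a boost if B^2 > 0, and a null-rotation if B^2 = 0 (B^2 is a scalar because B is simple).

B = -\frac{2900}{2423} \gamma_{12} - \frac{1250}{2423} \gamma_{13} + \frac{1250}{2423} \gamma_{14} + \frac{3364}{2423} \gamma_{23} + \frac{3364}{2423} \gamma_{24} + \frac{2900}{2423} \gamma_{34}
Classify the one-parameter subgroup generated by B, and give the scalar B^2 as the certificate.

B^2 term by term: the squares give (-\frac{2900}{2423})^2*(\gamma_{12})^2 + (-\frac{1250}{2423})^2*(\gamma_{13})^2 + (\frac{1250}{2423})^2*(\gamma_{14})^2 + (\frac{3364}{2423})^2*(\gamma_{23})^2 + (\frac{3364}{2423})^2*(\gamma_{24})^2 + (\frac{2900}{2423})^2*(\gamma_{34})^2 = \frac{8410000}{5870929}*(-1) + \frac{1562500}{5870929}*(-1) + \frac{1562500}{5870929}*(+1) + \frac{11316496}{5870929}*(-1) + \frac{11316496}{5870929}*(+1) + \frac{8410000}{5870929}*(+1) = 0 (each basis 2-blade squares to minus the product of its generators' squares); cross terms between blades sharing an index anticommute and cancel; the commuting (index-disjoint) pairs give grade-4 terms 2*c*c'*(blade product), which cancel blade by blade — \gamma_{1234}: -\frac{16820000}{5870929} + \frac{8410000}{5870929} + \frac{8410000}{5870929} = 0 — confirming B is simple. So B^2 = 0.
Answer: null-rotation, certificate B^2 = 0. Certificate logic: 0 is a conjugation-invariant scalar, so its sign fixes rotation versus boost versus null-rotation outright.
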